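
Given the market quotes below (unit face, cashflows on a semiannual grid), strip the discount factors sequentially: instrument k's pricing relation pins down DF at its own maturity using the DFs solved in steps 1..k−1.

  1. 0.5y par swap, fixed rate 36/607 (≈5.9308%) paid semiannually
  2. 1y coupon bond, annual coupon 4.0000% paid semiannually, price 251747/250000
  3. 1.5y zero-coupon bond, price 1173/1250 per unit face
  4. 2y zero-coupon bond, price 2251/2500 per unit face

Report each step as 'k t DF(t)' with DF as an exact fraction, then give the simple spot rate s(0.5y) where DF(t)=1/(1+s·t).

1 1/2 607/625
2 1 4841/5000
3 3/2 1173/1250
4 2 2251/2500
s(0.5y) = (1/(607/625) − 1)/(1/2) = 36/607 ≈ 5.9308%

step 1 [0.5y] swap r/2=18/607: DF=(1 − 18/607·(0))/(1+18/607) = 607/625 ≈ 0.971200
step 2 [1y] bond c/2=1/50: DF=(251747/250000 − 1/50·(0.971200))/(1+1/50) = 4841/5000 ≈ 0.968200
step 3 [1.5y] zero: DF = P = 1173/1250 ≈ 0.938400
step 4 [2y] zero: DF = P = 2251/2500 ≈ 0.900400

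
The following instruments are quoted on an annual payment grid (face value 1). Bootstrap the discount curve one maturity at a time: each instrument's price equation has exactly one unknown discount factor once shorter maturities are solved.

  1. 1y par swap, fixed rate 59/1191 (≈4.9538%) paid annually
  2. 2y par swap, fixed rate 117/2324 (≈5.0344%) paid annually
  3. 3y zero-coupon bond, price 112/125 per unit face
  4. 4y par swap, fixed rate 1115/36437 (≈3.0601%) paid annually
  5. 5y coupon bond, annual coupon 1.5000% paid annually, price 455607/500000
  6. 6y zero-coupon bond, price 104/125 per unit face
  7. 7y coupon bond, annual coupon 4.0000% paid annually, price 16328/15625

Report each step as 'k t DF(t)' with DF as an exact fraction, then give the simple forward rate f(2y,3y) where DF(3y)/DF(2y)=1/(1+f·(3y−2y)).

step 1 [1y] swap r/1=59/1191: DF=(1 − 59/1191·(0))/(1+59/1191) = 1191/1250 ≈ 0.952800
step 2 [2y] swap r/1=117/2324: DF=(1 − 117/2324·(0.952800))/(1+117/2324) = 1133/1250 ≈ 0.906400
step 3 [3y] zero: DF = P = 112/125 ≈ 0.896000
step 4 [4y] swap r/1=1115/36437: DF=(1 − 1115/36437·(0.952800+0.906400+0.896000))/(1+1115/36437) = 1777/2000 ≈ 0.888500
step 5 [5y] bond c/1=3/200: DF=(455607/500000 − 3/200·(0.952800+0.906400+0.896000+0.888500))/(1+3/200) = 8439/10000 ≈ 0.843900
step 6 [6y] zero: DF = P = 104/125 ≈ 0.832000
step 7 [7y] bond c/1=1/25: DF=(16328/15625 − 1/25·(0.952800+0.906400+0.896000+0.888500+0.843900+0.832000))/(1+1/25) = 4001/5000 ≈ 0.800200

1 1 1191/1250
2 2 1133/1250
3 3 112/125
4 4 1777/2000
5 5 8439/10000
6 6 104/125
7 7 4001/5000
f(2y,3y) = ((1133/1250)/(112/125) − 1)/(1) = 13/1120 ≈ 1.1607%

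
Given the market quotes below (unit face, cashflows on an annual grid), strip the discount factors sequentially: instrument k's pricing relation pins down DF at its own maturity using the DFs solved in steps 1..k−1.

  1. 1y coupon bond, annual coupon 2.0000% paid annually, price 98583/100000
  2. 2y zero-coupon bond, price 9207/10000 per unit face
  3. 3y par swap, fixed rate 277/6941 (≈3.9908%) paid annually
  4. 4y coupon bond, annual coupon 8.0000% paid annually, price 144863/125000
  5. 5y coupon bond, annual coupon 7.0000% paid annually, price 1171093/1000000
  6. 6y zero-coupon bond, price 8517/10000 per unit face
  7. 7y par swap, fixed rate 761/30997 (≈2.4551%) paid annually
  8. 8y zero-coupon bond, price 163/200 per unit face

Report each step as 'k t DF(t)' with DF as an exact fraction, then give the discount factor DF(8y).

step 1 [1y] bond c/1=1/50: DF=(98583/100000 − 1/50·(0))/(1+1/50) = 1933/2000 ≈ 0.966500
step 2 [2y] zero: DF = P = 9207/10000 ≈ 0.920700
step 3 [3y] swap r/1=277/6941: DF=(1 − 277/6941·(0.966500+0.920700))/(1+277/6941) = 2223/2500 ≈ 0.889200
step 4 [4y] bond c/1=2/25: DF=(144863/125000 − 2/25·(0.966500+0.920700+0.889200))/(1+2/25) = 4337/5000 ≈ 0.867400
step 5 [5y] bond c/1=7/100: DF=(1171093/1000000 − 7/100·(0.966500+0.920700+0.889200+0.867400))/(1+7/100) = 8561/10000 ≈ 0.856100
step 6 [6y] zero: DF = P = 8517/10000 ≈ 0.851700
step 7 [7y] swap r/1=761/30997: DF=(1 − 761/30997·(0.966500+0.920700+0.889200+0.867400+0.856100+0.851700))/(1+761/30997) = 4239/5000 ≈ 0.847800
step 8 [8y] zero: DF = P = 163/200 ≈ 0.815000

1 1 1933/2000
2 2 9207/10000
3 3 2223/2500
4 4 4337/5000
5 5 8561/10000
6 6 8517/10000
7 7 4239/5000
8 8 163/200
DF(8y) = 163/200 ≈ 0.815000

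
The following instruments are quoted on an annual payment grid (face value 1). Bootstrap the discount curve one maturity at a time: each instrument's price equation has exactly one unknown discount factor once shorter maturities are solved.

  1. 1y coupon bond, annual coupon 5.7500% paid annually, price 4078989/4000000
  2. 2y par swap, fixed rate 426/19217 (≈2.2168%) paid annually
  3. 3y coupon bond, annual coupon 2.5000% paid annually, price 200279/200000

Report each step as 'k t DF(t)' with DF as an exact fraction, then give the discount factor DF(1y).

1 1 9643/10000
2 2 4787/5000
3 3 9301/10000
DF(1y) = 9643/10000 ≈ 0.964300

step 1 [1y] bond c/1=23/400: DF=(4078989/4000000 − 23/400·(0))/(1+23/400) = 9643/10000 ≈ 0.964300
step 2 [2y] swap r/1=426/19217: DF=(1 − 426/19217·(0.964300))/(1+426/19217) = 4787/5000 ≈ 0.957400
step 3 [3y] bond c/1=1/40: DF=(200279/200000 − 1/40·(0.964300+0.957400))/(1+1/40) = 9301/10000 ≈ 0.930100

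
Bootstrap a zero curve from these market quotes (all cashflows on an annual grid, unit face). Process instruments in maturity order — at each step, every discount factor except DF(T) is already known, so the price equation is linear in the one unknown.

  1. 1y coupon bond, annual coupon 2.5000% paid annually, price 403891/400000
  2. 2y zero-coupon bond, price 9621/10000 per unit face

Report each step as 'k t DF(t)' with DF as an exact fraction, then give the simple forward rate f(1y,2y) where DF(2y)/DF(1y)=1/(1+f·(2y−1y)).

step 1 [1y] bond c/1=1/40: DF=(403891/400000 − 1/40·(0))/(1+1/40) = 9851/10000 ≈ 0.985100
step 2 [2y] zero: DF = P = 9621/10000 ≈ 0.962100

1 1 9851/10000
2 2 9621/10000
f(1y,2y) = ((9851/10000)/(9621/10000) − 1)/(1) = 230/9621 ≈ 2.3906%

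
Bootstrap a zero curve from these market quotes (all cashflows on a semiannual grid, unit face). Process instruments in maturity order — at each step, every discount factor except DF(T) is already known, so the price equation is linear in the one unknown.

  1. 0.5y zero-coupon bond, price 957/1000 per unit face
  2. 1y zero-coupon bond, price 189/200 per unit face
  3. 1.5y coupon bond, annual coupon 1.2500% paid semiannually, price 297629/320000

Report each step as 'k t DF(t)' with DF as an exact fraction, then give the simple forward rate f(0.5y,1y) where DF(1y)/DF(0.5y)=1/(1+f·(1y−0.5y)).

1 1/2 957/1000
2 1 189/200
3 3/2 73/80
f(0.5y,1y) = ((957/1000)/(189/200) − 1)/(1/2) = 8/315 ≈ 2.5397%

step 1 [0.5y] zero: DF = P = 957/1000 ≈ 0.957000
step 2 [1y] zero: DF = P = 189/200 ≈ 0.945000
step 3 [1.5y] bond c/2=1/160: DF=(297629/320000 − 1/160·(0.957000+0.945000))/(1+1/160) = 73/80 ≈ 0.912500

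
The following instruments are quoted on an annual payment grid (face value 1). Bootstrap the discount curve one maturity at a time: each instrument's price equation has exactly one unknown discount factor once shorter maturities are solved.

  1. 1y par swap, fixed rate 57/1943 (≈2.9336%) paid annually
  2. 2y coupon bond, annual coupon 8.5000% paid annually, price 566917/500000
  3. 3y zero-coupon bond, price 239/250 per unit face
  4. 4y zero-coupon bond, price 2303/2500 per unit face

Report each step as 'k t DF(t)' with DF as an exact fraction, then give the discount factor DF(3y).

1 1 1943/2000
2 2 9689/10000
3 3 239/250
4 4 2303/2500
DF(3y) = 239/250 ≈ 0.956000

step 1 [1y] swap r/1=57/1943: DF=(1 − 57/1943·(0))/(1+57/1943) = 1943/2000 ≈ 0.971500
step 2 [2y] bond c/1=17/200: DF=(566917/500000 − 17/200·(0.971500))/(1+17/200) = 9689/10000 ≈ 0.968900
step 3 [3y] zero: DF = P = 239/250 ≈ 0.956000
step 4 [4y] zero: DF = P = 2303/2500 ≈ 0.921200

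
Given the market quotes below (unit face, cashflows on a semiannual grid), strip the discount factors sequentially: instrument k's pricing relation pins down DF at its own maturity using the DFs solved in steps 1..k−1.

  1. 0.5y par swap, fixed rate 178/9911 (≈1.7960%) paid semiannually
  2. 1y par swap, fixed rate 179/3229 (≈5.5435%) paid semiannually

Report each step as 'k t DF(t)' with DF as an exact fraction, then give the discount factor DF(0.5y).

step 1 [0.5y] swap r/2=89/9911: DF=(1 − 89/9911·(0))/(1+89/9911) = 9911/10000 ≈ 0.991100
step 2 [1y] swap r/2=179/6458: DF=(1 − 179/6458·(0.991100))/(1+179/6458) = 9463/10000 ≈ 0.946300

1 1/2 9911/10000
2 1 9463/10000
DF(0.5y) = 9911/10000 ≈ 0.991100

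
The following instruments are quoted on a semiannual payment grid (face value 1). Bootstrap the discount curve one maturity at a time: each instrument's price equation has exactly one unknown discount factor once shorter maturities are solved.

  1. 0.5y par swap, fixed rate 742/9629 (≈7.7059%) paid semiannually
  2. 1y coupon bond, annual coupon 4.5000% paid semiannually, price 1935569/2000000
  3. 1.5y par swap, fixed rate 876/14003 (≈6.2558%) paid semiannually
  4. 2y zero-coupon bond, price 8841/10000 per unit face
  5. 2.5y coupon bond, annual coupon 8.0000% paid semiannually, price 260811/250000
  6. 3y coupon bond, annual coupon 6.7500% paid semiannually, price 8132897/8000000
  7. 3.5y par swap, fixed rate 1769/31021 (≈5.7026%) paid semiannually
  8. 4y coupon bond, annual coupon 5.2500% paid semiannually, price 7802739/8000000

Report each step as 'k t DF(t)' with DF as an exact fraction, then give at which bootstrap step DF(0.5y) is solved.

step 1 [0.5y] swap r/2=371/9629: DF=(1 − 371/9629·(0))/(1+371/9629) = 9629/10000 ≈ 0.962900
step 2 [1y] bond c/2=9/400: DF=(1935569/2000000 − 9/400·(0.962900))/(1+9/400) = 9253/10000 ≈ 0.925300
step 3 [1.5y] swap r/2=438/14003: DF=(1 − 438/14003·(0.962900+0.925300))/(1+438/14003) = 2281/2500 ≈ 0.912400
step 4 [2y] zero: DF = P = 8841/10000 ≈ 0.884100
step 5 [2.5y] bond c/2=1/25: DF=(260811/250000 − 1/25·(0.962900+0.925300+0.912400+0.884100))/(1+1/25) = 4307/5000 ≈ 0.861400
step 6 [3y] bond c/2=27/800: DF=(8132897/8000000 − 27/800·(0.962900+0.925300+0.912400+0.884100+0.861400))/(1+27/800) = 167/200 ≈ 0.835000
step 7 [3.5y] swap r/2=1769/62042: DF=(1 − 1769/62042·(0.962900+0.925300+0.912400+0.884100+0.861400+0.835000))/(1+1769/62042) = 8231/10000 ≈ 0.823100
step 8 [4y] bond c/2=21/800: DF=(7802739/8000000 − 21/800·(0.962900+0.925300+0.912400+0.884100+0.861400+0.835000+0.823100))/(1+21/800) = 7917/10000 ≈ 0.791700

1 1/2 9629/10000
2 1 9253/10000
3 3/2 2281/2500
4 2 8841/10000
5 5/2 4307/5000
6 3 167/200
7 7/2 8231/10000
8 4 7917/10000
DF(0.5y) is solved at step 1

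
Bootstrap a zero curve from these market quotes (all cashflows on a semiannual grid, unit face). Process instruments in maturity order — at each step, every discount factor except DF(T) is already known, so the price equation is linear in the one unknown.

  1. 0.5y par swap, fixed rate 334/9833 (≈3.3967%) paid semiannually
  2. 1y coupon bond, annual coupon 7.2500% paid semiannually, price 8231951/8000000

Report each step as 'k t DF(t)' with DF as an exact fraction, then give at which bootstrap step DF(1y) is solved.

1 1/2 9833/10000
2 1 4793/5000
DF(1y) is solved at step 2

step 1 [0.5y] swap r/2=167/9833: DF=(1 − 167/9833·(0))/(1+167/9833) = 9833/10000 ≈ 0.983300
step 2 [1y] bond c/2=29/800: DF=(8231951/8000000 − 29/800·(0.983300))/(1+29/800) = 4793/5000 ≈ 0.958600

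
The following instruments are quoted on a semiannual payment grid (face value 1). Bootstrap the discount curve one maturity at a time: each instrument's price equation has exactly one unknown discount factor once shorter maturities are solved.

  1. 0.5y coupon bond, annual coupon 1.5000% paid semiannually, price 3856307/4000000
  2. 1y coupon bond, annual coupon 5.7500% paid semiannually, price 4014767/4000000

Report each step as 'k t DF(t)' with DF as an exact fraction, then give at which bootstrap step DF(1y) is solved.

1 1/2 9569/10000
2 1 9489/10000
DF(1y) is solved at step 2

step 1 [0.5y] bond c/2=3/400: DF=(3856307/4000000 − 3/400·(0))/(1+3/400) = 9569/10000 ≈ 0.956900
step 2 [1y] bond c/2=23/800: DF=(4014767/4000000 − 23/800·(0.956900))/(1+23/800) = 9489/10000 ≈ 0.948900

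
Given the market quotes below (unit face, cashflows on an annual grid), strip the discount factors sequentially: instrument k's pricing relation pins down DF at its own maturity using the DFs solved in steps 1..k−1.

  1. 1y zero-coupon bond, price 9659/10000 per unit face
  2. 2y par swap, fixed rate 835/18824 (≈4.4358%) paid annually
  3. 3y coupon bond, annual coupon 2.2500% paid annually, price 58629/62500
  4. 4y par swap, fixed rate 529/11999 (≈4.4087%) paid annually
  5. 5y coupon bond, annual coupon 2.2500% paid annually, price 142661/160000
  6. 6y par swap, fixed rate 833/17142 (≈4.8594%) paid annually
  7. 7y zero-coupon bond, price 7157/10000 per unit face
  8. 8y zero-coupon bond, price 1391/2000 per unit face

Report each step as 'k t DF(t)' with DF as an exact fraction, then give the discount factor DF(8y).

1 1 9659/10000
2 2 1833/2000
3 3 219/250
4 4 8413/10000
5 5 991/1250
6 6 7501/10000
7 7 7157/10000
8 8 1391/2000
DF(8y) = 1391/2000 ≈ 0.695500

step 1 [1y] zero: DF = P = 9659/10000 ≈ 0.965900
step 2 [2y] swap r/1=835/18824: DF=(1 − 835/18824·(0.965900))/(1+835/18824) = 1833/2000 ≈ 0.916500
step 3 [3y] bond c/1=9/400: DF=(58629/62500 − 9/400·(0.965900+0.916500))/(1+9/400) = 219/250 ≈ 0.876000
step 4 [4y] swap r/1=529/11999: DF=(1 − 529/11999·(0.965900+0.916500+0.876000))/(1+529/11999) = 8413/10000 ≈ 0.841300
step 5 [5y] bond c/1=9/400: DF=(142661/160000 − 9/400·(0.965900+0.916500+0.876000+0.841300))/(1+9/400) = 991/1250 ≈ 0.792800
step 6 [6y] swap r/1=833/17142: DF=(1 − 833/17142·(0.965900+0.916500+0.876000+0.841300+0.792800))/(1+833/17142) = 7501/10000 ≈ 0.750100
step 7 [7y] zero: DF = P = 7157/10000 ≈ 0.715700
step 8 [8y] zero: DF = P = 1391/2000 ≈ 0.695500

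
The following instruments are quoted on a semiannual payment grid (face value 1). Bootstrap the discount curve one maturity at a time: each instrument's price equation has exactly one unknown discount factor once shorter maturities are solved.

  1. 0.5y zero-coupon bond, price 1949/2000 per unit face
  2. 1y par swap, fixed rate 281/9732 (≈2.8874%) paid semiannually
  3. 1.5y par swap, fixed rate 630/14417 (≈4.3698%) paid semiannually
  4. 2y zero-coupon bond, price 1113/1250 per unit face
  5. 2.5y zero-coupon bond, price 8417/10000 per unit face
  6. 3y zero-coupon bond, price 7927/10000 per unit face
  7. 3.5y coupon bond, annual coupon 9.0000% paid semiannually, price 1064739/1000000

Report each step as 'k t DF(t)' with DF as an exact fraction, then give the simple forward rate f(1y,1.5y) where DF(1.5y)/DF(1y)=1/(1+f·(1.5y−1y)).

step 1 [0.5y] zero: DF = P = 1949/2000 ≈ 0.974500
step 2 [1y] swap r/2=281/19464: DF=(1 − 281/19464·(0.974500))/(1+281/19464) = 9719/10000 ≈ 0.971900
step 3 [1.5y] swap r/2=315/14417: DF=(1 − 315/14417·(0.974500+0.971900))/(1+315/14417) = 937/1000 ≈ 0.937000
step 4 [2y] zero: DF = P = 1113/1250 ≈ 0.890400
step 5 [2.5y] zero: DF = P = 8417/10000 ≈ 0.841700
step 6 [3y] zero: DF = P = 7927/10000 ≈ 0.792700
step 7 [3.5y] bond c/2=9/200: DF=(1064739/1000000 − 9/200·(0.974500+0.971900+0.937000+0.890400+0.841700+0.792700))/(1+9/200) = 393/500 ≈ 0.786000

1 1/2 1949/2000
2 1 9719/10000
3 3/2 937/1000
4 2 1113/1250
5 5/2 8417/10000
6 3 7927/10000
7 7/2 393/500
f(1y,1.5y) = ((9719/10000)/(937/1000) − 1)/(1/2) = 349/4685 ≈ 7.4493%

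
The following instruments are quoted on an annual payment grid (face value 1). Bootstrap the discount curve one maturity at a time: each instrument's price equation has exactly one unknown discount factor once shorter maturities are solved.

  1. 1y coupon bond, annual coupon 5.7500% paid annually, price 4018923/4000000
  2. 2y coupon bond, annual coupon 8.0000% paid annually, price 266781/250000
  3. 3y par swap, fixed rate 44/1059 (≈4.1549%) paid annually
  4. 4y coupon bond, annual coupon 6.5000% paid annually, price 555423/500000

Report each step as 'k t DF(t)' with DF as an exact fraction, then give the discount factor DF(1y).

1 1 9501/10000
2 2 9177/10000
3 3 1107/1250
4 4 7/8
DF(1y) = 9501/10000 ≈ 0.950100

step 1 [1y] bond c/1=23/400: DF=(4018923/4000000 − 23/400·(0))/(1+23/400) = 9501/10000 ≈ 0.950100
step 2 [2y] bond c/1=2/25: DF=(266781/250000 − 2/25·(0.950100))/(1+2/25) = 9177/10000 ≈ 0.917700
step 3 [3y] swap r/1=44/1059: DF=(1 − 44/1059·(0.950100+0.917700))/(1+44/1059) = 1107/1250 ≈ 0.885600
step 4 [4y] bond c/1=13/200: DF=(555423/500000 − 13/200·(0.950100+0.917700+0.885600))/(1+13/200) = 7/8 ≈ 0.875000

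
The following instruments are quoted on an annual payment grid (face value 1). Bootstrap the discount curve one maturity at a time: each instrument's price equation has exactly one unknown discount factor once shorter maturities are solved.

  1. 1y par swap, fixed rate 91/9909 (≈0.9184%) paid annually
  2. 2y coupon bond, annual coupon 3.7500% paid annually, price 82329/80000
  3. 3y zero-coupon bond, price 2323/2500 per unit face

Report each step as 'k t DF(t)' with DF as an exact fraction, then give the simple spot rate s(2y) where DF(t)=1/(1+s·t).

step 1 [1y] swap r/1=91/9909: DF=(1 − 91/9909·(0))/(1+91/9909) = 9909/10000 ≈ 0.990900
step 2 [2y] bond c/1=3/80: DF=(82329/80000 − 3/80·(0.990900))/(1+3/80) = 9561/10000 ≈ 0.956100
step 3 [3y] zero: DF = P = 2323/2500 ≈ 0.929200

1 1 9909/10000
2 2 9561/10000
3 3 2323/2500
s(2y) = (1/(9561/10000) − 1)/(2) = 439/19122 ≈ 2.2958%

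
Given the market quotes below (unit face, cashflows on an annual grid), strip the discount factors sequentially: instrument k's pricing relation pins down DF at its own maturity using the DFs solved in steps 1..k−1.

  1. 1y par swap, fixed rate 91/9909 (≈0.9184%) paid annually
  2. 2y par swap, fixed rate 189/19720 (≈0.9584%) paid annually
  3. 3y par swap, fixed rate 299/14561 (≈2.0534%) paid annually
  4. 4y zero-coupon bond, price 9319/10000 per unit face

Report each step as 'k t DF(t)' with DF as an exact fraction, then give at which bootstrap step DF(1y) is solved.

step 1 [1y] swap r/1=91/9909: DF=(1 − 91/9909·(0))/(1+91/9909) = 9909/10000 ≈ 0.990900
step 2 [2y] swap r/1=189/19720: DF=(1 − 189/19720·(0.990900))/(1+189/19720) = 9811/10000 ≈ 0.981100
step 3 [3y] swap r/1=299/14561: DF=(1 − 299/14561·(0.990900+0.981100))/(1+299/14561) = 4701/5000 ≈ 0.940200
step 4 [4y] zero: DF = P = 9319/10000 ≈ 0.931900

1 1 9909/10000
2 2 9811/10000
3 3 4701/5000
4 4 9319/10000
DF(1y) is solved at step 1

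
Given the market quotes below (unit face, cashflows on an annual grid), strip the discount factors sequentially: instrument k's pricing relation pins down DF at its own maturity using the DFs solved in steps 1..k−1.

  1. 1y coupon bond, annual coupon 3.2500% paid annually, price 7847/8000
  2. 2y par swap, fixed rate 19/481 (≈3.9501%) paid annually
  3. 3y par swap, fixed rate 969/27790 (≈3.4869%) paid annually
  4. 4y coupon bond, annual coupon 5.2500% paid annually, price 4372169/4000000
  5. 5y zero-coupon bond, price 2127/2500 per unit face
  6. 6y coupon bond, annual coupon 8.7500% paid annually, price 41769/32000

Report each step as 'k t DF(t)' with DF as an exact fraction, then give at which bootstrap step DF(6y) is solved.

1 1 19/20
2 2 9259/10000
3 3 9031/10000
4 4 8999/10000
5 5 2127/2500
6 6 4179/5000
DF(6y) is solved at step 6

step 1 [1y] bond c/1=13/400: DF=(7847/8000 − 13/400·(0))/(1+13/400) = 19/20 ≈ 0.950000
step 2 [2y] swap r/1=19/481: DF=(1 − 19/481·(0.950000))/(1+19/481) = 9259/10000 ≈ 0.925900
step 3 [3y] swap r/1=969/27790: DF=(1 − 969/27790·(0.950000+0.925900))/(1+969/27790) = 9031/10000 ≈ 0.903100
step 4 [4y] bond c/1=21/400: DF=(4372169/4000000 − 21/400·(0.950000+0.925900+0.903100))/(1+21/400) = 8999/10000 ≈ 0.899900
step 5 [5y] zero: DF = P = 2127/2500 ≈ 0.850800
step 6 [6y] bond c/1=7/80: DF=(41769/32000 − 7/80·(0.950000+0.925900+0.903100+0.899900+0.850800))/(1+7/80) = 4179/5000 ≈ 0.835800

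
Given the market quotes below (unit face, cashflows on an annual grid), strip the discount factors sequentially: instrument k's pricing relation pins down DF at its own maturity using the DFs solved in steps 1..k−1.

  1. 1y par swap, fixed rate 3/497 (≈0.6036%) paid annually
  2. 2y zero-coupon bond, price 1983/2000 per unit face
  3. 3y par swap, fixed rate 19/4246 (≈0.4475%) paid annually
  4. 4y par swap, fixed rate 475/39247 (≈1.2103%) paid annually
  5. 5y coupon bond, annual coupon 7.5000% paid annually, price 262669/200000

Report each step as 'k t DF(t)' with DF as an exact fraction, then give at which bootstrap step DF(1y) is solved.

step 1 [1y] swap r/1=3/497: DF=(1 − 3/497·(0))/(1+3/497) = 497/500 ≈ 0.994000
step 2 [2y] zero: DF = P = 1983/2000 ≈ 0.991500
step 3 [3y] swap r/1=19/4246: DF=(1 − 19/4246·(0.994000+0.991500))/(1+19/4246) = 9867/10000 ≈ 0.986700
step 4 [4y] swap r/1=475/39247: DF=(1 − 475/39247·(0.994000+0.991500+0.986700))/(1+475/39247) = 381/400 ≈ 0.952500
step 5 [5y] bond c/1=3/40: DF=(262669/200000 − 3/40·(0.994000+0.991500+0.986700+0.952500))/(1+3/40) = 9479/10000 ≈ 0.947900

1 1 497/500
2 2 1983/2000
3 3 9867/10000
4 4 381/400
5 5 9479/10000
DF(1y) is solved at step 1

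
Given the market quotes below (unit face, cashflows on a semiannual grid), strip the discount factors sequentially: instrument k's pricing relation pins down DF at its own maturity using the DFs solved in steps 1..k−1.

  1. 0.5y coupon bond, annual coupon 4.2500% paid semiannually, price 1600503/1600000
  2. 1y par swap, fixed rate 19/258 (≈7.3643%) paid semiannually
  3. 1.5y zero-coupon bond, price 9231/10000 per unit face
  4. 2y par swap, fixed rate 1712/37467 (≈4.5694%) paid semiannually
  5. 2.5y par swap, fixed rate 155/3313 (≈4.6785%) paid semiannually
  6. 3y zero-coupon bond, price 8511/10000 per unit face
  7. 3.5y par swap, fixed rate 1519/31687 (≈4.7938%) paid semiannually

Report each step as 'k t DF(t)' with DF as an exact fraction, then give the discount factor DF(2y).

1 1/2 1959/2000
2 1 9297/10000
3 3/2 9231/10000
4 2 1143/1250
5 5/2 1783/2000
6 3 8511/10000
7 7/2 8481/10000
DF(2y) = 1143/1250 ≈ 0.914400

step 1 [0.5y] bond c/2=17/800: DF=(1600503/1600000 − 17/800·(0))/(1+17/800) = 1959/2000 ≈ 0.979500
step 2 [1y] swap r/2=19/516: DF=(1 − 19/516·(0.979500))/(1+19/516) = 9297/10000 ≈ 0.929700
step 3 [1.5y] zero: DF = P = 9231/10000 ≈ 0.923100
step 4 [2y] swap r/2=856/37467: DF=(1 − 856/37467·(0.979500+0.929700+0.923100))/(1+856/37467) = 1143/1250 ≈ 0.914400
step 5 [2.5y] swap r/2=155/6626: DF=(1 − 155/6626·(0.979500+0.929700+0.923100+0.914400))/(1+155/6626) = 1783/2000 ≈ 0.891500
step 6 [3y] zero: DF = P = 8511/10000 ≈ 0.851100
step 7 [3.5y] swap r/2=1519/63374: DF=(1 − 1519/63374·(0.979500+0.929700+0.923100+0.914400+0.891500+0.851100))/(1+1519/63374) = 8481/10000 ≈ 0.848100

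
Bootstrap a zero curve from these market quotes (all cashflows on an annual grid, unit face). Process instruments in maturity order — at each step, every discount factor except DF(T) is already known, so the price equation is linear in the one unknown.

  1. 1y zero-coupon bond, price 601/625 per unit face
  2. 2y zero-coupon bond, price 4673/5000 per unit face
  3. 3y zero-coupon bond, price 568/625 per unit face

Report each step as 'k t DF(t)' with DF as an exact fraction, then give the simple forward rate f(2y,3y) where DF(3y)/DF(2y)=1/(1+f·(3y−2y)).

1 1 601/625
2 2 4673/5000
3 3 568/625
f(2y,3y) = ((4673/5000)/(568/625) − 1)/(1) = 129/4544 ≈ 2.8389%

step 1 [1y] zero: DF = P = 601/625 ≈ 0.961600
step 2 [2y] zero: DF = P = 4673/5000 ≈ 0.934600
step 3 [3y] zero: DF = P = 568/625 ≈ 0.908800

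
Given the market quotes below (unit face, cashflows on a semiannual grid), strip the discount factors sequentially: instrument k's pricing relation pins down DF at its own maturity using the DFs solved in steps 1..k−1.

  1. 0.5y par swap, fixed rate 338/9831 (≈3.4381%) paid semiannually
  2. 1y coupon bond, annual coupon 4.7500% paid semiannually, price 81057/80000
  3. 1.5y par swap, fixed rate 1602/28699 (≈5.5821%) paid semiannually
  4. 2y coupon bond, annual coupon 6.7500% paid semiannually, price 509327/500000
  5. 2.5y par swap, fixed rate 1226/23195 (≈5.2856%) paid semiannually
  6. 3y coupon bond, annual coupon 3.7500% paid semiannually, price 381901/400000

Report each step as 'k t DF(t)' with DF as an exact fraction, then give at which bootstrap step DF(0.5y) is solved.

step 1 [0.5y] swap r/2=169/9831: DF=(1 − 169/9831·(0))/(1+169/9831) = 9831/10000 ≈ 0.983100
step 2 [1y] bond c/2=19/800: DF=(81057/80000 − 19/800·(0.983100))/(1+19/800) = 9669/10000 ≈ 0.966900
step 3 [1.5y] swap r/2=801/28699: DF=(1 − 801/28699·(0.983100+0.966900))/(1+801/28699) = 9199/10000 ≈ 0.919900
step 4 [2y] bond c/2=27/800: DF=(509327/500000 − 27/800·(0.983100+0.966900+0.919900))/(1+27/800) = 8917/10000 ≈ 0.891700
step 5 [2.5y] swap r/2=613/23195: DF=(1 − 613/23195·(0.983100+0.966900+0.919900+0.891700))/(1+613/23195) = 4387/5000 ≈ 0.877400
step 6 [3y] bond c/2=3/160: DF=(381901/400000 − 3/160·(0.983100+0.966900+0.919900+0.891700+0.877400))/(1+3/160) = 4259/5000 ≈ 0.851800

1 1/2 9831/10000
2 1 9669/10000
3 3/2 9199/10000
4 2 8917/10000
5 5/2 4387/5000
6 3 4259/5000
DF(0.5y) is solved at step 1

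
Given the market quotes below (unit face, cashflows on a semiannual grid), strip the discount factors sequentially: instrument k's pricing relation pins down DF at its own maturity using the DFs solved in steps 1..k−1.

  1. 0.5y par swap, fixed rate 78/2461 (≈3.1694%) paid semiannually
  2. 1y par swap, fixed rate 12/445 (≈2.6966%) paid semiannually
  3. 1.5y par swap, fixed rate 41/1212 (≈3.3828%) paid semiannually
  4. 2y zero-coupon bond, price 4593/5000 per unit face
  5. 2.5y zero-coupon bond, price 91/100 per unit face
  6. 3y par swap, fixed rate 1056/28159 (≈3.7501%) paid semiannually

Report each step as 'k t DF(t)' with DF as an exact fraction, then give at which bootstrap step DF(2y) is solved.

1 1/2 2461/2500
2 1 1217/1250
3 3/2 2377/2500
4 2 4593/5000
5 5/2 91/100
6 3 559/625
DF(2y) is solved at step 4

step 1 [0.5y] swap r/2=39/2461: DF=(1 − 39/2461·(0))/(1+39/2461) = 2461/2500 ≈ 0.984400
step 2 [1y] swap r/2=6/445: DF=(1 − 6/445·(0.984400))/(1+6/445) = 1217/1250 ≈ 0.973600
step 3 [1.5y] swap r/2=41/2424: DF=(1 − 41/2424·(0.984400+0.973600))/(1+41/2424) = 2377/2500 ≈ 0.950800
step 4 [2y] zero: DF = P = 4593/5000 ≈ 0.918600
step 5 [2.5y] zero: DF = P = 91/100 ≈ 0.910000
step 6 [3y] swap r/2=528/28159: DF=(1 − 528/28159·(0.984400+0.973600+0.950800+0.918600+0.910000))/(1+528/28159) = 559/625 ≈ 0.894400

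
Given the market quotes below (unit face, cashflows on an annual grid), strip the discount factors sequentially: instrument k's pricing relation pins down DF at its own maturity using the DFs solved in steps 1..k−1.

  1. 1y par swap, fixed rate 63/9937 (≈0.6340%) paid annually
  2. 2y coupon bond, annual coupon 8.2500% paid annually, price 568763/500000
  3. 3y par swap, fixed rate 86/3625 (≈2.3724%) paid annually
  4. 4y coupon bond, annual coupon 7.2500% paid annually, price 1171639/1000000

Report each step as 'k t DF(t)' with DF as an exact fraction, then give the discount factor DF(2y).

step 1 [1y] swap r/1=63/9937: DF=(1 − 63/9937·(0))/(1+63/9937) = 9937/10000 ≈ 0.993700
step 2 [2y] bond c/1=33/400: DF=(568763/500000 − 33/400·(0.993700))/(1+33/400) = 9751/10000 ≈ 0.975100
step 3 [3y] swap r/1=86/3625: DF=(1 − 86/3625·(0.993700+0.975100))/(1+86/3625) = 582/625 ≈ 0.931200
step 4 [4y] bond c/1=29/400: DF=(1171639/1000000 − 29/400·(0.993700+0.975100+0.931200))/(1+29/400) = 2241/2500 ≈ 0.896400

1 1 9937/10000
2 2 9751/10000
3 3 582/625
4 4 2241/2500
DF(2y) = 9751/10000 ≈ 0.975100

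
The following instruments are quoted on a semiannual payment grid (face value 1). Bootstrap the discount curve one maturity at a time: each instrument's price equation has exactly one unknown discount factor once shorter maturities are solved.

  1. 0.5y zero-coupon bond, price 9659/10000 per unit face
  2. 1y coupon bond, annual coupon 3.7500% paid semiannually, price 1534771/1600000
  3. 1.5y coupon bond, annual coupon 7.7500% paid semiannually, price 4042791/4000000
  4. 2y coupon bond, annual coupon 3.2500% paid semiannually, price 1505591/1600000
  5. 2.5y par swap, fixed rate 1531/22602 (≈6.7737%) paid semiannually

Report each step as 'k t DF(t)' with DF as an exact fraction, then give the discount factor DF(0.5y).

1 1/2 9659/10000
2 1 4619/5000
3 3/2 361/400
4 2 8813/10000
5 5/2 8469/10000
DF(0.5y) = 9659/10000 ≈ 0.965900

step 1 [0.5y] zero: DF = P = 9659/10000 ≈ 0.965900
step 2 [1y] bond c/2=3/160: DF=(1534771/1600000 − 3/160·(0.965900))/(1+3/160) = 4619/5000 ≈ 0.923800
step 3 [1.5y] bond c/2=31/800: DF=(4042791/4000000 − 31/800·(0.965900+0.923800))/(1+31/800) = 361/400 ≈ 0.902500
step 4 [2y] bond c/2=13/800: DF=(1505591/1600000 − 13/800·(0.965900+0.923800+0.902500))/(1+13/800) = 8813/10000 ≈ 0.881300
step 5 [2.5y] swap r/2=1531/45204: DF=(1 − 1531/45204·(0.965900+0.923800+0.902500+0.881300))/(1+1531/45204) = 8469/10000 ≈ 0.846900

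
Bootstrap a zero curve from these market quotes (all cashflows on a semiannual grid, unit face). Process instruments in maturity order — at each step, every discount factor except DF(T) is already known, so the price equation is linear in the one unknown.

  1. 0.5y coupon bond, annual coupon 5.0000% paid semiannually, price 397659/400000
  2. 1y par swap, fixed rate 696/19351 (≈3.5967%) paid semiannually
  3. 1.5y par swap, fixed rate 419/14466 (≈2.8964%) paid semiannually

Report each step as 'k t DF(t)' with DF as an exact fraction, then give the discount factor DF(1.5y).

1 1/2 9699/10000
2 1 2413/2500
3 3/2 9581/10000
DF(1.5y) = 9581/10000 ≈ 0.958100

step 1 [0.5y] bond c/2=1/40: DF=(397659/400000 − 1/40·(0))/(1+1/40) = 9699/10000 ≈ 0.969900
step 2 [1y] swap r/2=348/19351: DF=(1 − 348/19351·(0.969900))/(1+348/19351) = 2413/2500 ≈ 0.965200
step 3 [1.5y] swap r/2=419/28932: DF=(1 − 419/28932·(0.969900+0.965200))/(1+419/28932) = 9581/10000 ≈ 0.958100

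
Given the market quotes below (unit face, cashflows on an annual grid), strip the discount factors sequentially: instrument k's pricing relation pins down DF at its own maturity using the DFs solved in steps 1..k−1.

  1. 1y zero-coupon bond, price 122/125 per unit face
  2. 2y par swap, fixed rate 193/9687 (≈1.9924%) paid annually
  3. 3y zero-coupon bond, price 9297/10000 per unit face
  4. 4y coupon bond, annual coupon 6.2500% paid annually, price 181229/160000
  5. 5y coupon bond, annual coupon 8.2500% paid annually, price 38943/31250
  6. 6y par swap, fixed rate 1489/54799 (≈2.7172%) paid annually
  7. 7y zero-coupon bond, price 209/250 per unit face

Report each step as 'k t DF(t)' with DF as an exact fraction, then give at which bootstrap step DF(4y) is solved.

1 1 122/125
2 2 4807/5000
3 3 9297/10000
4 4 4487/5000
5 5 8643/10000
6 6 8511/10000
7 7 209/250
DF(4y) is solved at step 4

step 1 [1y] zero: DF = P = 122/125 ≈ 0.976000
step 2 [2y] swap r/1=193/9687: DF=(1 − 193/9687·(0.976000))/(1+193/9687) = 4807/5000 ≈ 0.961400
step 3 [3y] zero: DF = P = 9297/10000 ≈ 0.929700
step 4 [4y] bond c/1=1/16: DF=(181229/160000 − 1/16·(0.976000+0.961400+0.929700))/(1+1/16) = 4487/5000 ≈ 0.897400
step 5 [5y] bond c/1=33/400: DF=(38943/31250 − 33/400·(0.976000+0.961400+0.929700+0.897400))/(1+33/400) = 8643/10000 ≈ 0.864300
step 6 [6y] swap r/1=1489/54799: DF=(1 − 1489/54799·(0.976000+0.961400+0.929700+0.897400+0.864300))/(1+1489/54799) = 8511/10000 ≈ 0.851100
step 7 [7y] zero: DF = P = 209/250 ≈ 0.836000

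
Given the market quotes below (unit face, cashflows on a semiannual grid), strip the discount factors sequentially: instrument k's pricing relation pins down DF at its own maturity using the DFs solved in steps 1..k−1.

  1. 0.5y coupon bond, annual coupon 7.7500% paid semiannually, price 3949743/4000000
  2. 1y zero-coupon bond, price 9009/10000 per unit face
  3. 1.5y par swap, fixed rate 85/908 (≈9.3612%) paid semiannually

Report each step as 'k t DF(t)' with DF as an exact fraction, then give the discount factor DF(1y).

step 1 [0.5y] bond c/2=31/800: DF=(3949743/4000000 − 31/800·(0))/(1+31/800) = 4753/5000 ≈ 0.950600
step 2 [1y] zero: DF = P = 9009/10000 ≈ 0.900900
step 3 [1.5y] swap r/2=85/1816: DF=(1 − 85/1816·(0.950600+0.900900))/(1+85/1816) = 349/400 ≈ 0.872500

1 1/2 4753/5000
2 1 9009/10000
3 3/2 349/400
DF(1y) = 9009/10000 ≈ 0.900900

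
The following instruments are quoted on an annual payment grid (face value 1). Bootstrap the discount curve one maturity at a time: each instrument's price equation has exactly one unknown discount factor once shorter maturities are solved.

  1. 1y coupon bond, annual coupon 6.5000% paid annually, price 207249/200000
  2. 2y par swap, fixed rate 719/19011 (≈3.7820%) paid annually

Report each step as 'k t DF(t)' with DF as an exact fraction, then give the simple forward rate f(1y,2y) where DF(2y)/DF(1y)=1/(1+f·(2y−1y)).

step 1 [1y] bond c/1=13/200: DF=(207249/200000 − 13/200·(0))/(1+13/200) = 973/1000 ≈ 0.973000
step 2 [2y] swap r/1=719/19011: DF=(1 − 719/19011·(0.973000))/(1+719/19011) = 9281/10000 ≈ 0.928100

1 1 973/1000
2 2 9281/10000
f(1y,2y) = ((973/1000)/(9281/10000) − 1)/(1) = 449/9281 ≈ 4.8378%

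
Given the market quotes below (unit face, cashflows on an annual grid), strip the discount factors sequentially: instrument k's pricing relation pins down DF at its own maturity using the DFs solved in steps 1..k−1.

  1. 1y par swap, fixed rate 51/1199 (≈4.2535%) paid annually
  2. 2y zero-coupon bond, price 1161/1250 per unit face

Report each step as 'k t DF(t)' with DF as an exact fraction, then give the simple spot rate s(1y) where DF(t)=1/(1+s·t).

1 1 1199/1250
2 2 1161/1250
s(1y) = (1/(1199/1250) − 1)/(1) = 51/1199 ≈ 4.2535%

step 1 [1y] swap r/1=51/1199: DF=(1 − 51/1199·(0))/(1+51/1199) = 1199/1250 ≈ 0.959200
step 2 [2y] zero: DF = P = 1161/1250 ≈ 0.928800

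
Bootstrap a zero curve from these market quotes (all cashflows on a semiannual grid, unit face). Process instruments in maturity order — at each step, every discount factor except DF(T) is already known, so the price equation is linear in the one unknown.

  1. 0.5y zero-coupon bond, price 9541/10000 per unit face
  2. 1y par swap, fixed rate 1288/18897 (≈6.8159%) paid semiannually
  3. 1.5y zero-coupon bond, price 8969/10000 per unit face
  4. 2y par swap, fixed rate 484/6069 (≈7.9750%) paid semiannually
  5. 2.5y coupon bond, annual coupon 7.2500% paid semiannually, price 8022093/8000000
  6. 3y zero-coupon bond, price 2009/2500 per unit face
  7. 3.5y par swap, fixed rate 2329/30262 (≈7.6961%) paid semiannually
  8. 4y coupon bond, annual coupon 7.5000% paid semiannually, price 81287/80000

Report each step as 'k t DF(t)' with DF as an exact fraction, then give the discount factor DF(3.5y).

step 1 [0.5y] zero: DF = P = 9541/10000 ≈ 0.954100
step 2 [1y] swap r/2=644/18897: DF=(1 − 644/18897·(0.954100))/(1+644/18897) = 2339/2500 ≈ 0.935600
step 3 [1.5y] zero: DF = P = 8969/10000 ≈ 0.896900
step 4 [2y] swap r/2=242/6069: DF=(1 − 242/6069·(0.954100+0.935600+0.896900))/(1+242/6069) = 2137/2500 ≈ 0.854800
step 5 [2.5y] bond c/2=29/800: DF=(8022093/8000000 − 29/800·(0.954100+0.935600+0.896900+0.854800))/(1+29/800) = 8403/10000 ≈ 0.840300
step 6 [3y] zero: DF = P = 2009/2500 ≈ 0.803600
step 7 [3.5y] swap r/2=2329/60524: DF=(1 − 2329/60524·(0.954100+0.935600+0.896900+0.854800+0.840300+0.803600))/(1+2329/60524) = 7671/10000 ≈ 0.767100
step 8 [4y] bond c/2=3/80: DF=(81287/80000 − 3/80·(0.954100+0.935600+0.896900+0.854800+0.840300+0.803600+0.767100))/(1+3/80) = 3803/5000 ≈ 0.760600

1 1/2 9541/10000
2 1 2339/2500
3 3/2 8969/10000
4 2 2137/2500
5 5/2 8403/10000
6 3 2009/2500
7 7/2 7671/10000
8 4 3803/5000
DF(3.5y) = 7671/10000 ≈ 0.767100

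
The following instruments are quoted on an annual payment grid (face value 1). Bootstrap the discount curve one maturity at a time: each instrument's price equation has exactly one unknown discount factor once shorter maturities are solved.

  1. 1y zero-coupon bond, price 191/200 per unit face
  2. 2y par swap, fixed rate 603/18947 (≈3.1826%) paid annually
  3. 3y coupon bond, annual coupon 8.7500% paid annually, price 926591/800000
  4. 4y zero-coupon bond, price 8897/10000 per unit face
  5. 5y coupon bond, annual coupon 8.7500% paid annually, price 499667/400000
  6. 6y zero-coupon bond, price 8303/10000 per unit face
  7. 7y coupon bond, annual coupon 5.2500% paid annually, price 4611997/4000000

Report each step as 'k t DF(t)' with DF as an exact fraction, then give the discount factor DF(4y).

step 1 [1y] zero: DF = P = 191/200 ≈ 0.955000
step 2 [2y] swap r/1=603/18947: DF=(1 − 603/18947·(0.955000))/(1+603/18947) = 9397/10000 ≈ 0.939700
step 3 [3y] bond c/1=7/80: DF=(926591/800000 − 7/80·(0.955000+0.939700))/(1+7/80) = 4563/5000 ≈ 0.912600
step 4 [4y] zero: DF = P = 8897/10000 ≈ 0.889700
step 5 [5y] bond c/1=7/80: DF=(499667/400000 − 7/80·(0.955000+0.939700+0.912600+0.889700))/(1+7/80) = 532/625 ≈ 0.851200
step 6 [6y] zero: DF = P = 8303/10000 ≈ 0.830300
step 7 [7y] bond c/1=21/400: DF=(4611997/4000000 − 21/400·(0.955000+0.939700+0.912600+0.889700+0.851200+0.830300))/(1+21/400) = 517/625 ≈ 0.827200

1 1 191/200
2 2 9397/10000
3 3 4563/5000
4 4 8897/10000
5 5 532/625
6 6 8303/10000
7 7 517/625
DF(4y) = 8897/10000 ≈ 0.889700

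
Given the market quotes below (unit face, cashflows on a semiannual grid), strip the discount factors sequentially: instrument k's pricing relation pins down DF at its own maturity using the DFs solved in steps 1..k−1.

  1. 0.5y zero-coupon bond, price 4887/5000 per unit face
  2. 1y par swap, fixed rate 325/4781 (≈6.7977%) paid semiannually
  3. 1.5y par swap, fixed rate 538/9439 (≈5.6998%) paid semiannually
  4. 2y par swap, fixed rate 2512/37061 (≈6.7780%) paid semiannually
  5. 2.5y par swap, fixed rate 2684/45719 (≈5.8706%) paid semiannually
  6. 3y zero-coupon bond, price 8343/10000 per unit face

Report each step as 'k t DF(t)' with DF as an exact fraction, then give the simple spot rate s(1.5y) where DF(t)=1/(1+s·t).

step 1 [0.5y] zero: DF = P = 4887/5000 ≈ 0.977400
step 2 [1y] swap r/2=325/9562: DF=(1 − 325/9562·(0.977400))/(1+325/9562) = 187/200 ≈ 0.935000
step 3 [1.5y] swap r/2=269/9439: DF=(1 − 269/9439·(0.977400+0.935000))/(1+269/9439) = 9193/10000 ≈ 0.919300
step 4 [2y] swap r/2=1256/37061: DF=(1 − 1256/37061·(0.977400+0.935000+0.919300))/(1+1256/37061) = 1093/1250 ≈ 0.874400
step 5 [2.5y] swap r/2=1342/45719: DF=(1 − 1342/45719·(0.977400+0.935000+0.919300+0.874400))/(1+1342/45719) = 4329/5000 ≈ 0.865800
step 6 [3y] zero: DF = P = 8343/10000 ≈ 0.834300

1 1/2 4887/5000
2 1 187/200
3 3/2 9193/10000
4 2 1093/1250
5 5/2 4329/5000
6 3 8343/10000
s(1.5y) = (1/(9193/10000) − 1)/(3/2) = 538/9193 ≈ 5.8523%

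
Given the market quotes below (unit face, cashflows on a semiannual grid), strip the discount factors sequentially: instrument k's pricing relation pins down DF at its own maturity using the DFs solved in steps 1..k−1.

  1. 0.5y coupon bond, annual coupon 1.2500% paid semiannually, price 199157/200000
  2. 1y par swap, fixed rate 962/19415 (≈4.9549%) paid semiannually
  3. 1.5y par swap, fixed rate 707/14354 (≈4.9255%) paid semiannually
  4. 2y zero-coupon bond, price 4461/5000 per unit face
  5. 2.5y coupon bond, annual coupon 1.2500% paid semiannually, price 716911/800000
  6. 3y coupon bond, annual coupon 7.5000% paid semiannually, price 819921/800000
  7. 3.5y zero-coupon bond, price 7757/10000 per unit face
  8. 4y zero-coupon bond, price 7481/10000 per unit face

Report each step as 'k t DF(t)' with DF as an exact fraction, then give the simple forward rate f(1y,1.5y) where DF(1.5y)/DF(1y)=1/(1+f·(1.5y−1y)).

1 1/2 1237/1250
2 1 9519/10000
3 3/2 9293/10000
4 2 4461/5000
5 5/2 542/625
6 3 1641/2000
7 7/2 7757/10000
8 4 7481/10000
f(1y,1.5y) = ((9519/10000)/(9293/10000) − 1)/(1/2) = 452/9293 ≈ 4.8639%

step 1 [0.5y] bond c/2=1/160: DF=(199157/200000 − 1/160·(0))/(1+1/160) = 1237/1250 ≈ 0.989600
step 2 [1y] swap r/2=481/19415: DF=(1 − 481/19415·(0.989600))/(1+481/19415) = 9519/10000 ≈ 0.951900
step 3 [1.5y] swap r/2=707/28708: DF=(1 − 707/28708·(0.989600+0.951900))/(1+707/28708) = 9293/10000 ≈ 0.929300
step 4 [2y] zero: DF = P = 4461/5000 ≈ 0.892200
step 5 [2.5y] bond c/2=1/160: DF=(716911/800000 − 1/160·(0.989600+0.951900+0.929300+0.892200))/(1+1/160) = 542/625 ≈ 0.867200
step 6 [3y] bond c/2=3/80: DF=(819921/800000 − 3/80·(0.989600+0.951900+0.929300+0.892200+0.867200))/(1+3/80) = 1641/2000 ≈ 0.820500
step 7 [3.5y] zero: DF = P = 7757/10000 ≈ 0.775700
step 8 [4y] zero: DF = P = 7481/10000 ≈ 0.748100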